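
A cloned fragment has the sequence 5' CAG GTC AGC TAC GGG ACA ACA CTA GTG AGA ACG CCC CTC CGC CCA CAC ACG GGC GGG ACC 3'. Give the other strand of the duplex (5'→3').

5'-GGTCCCGCCCGTGTGTGGGCGGAGGGGCGTTCTCACTAGTGTTGTCCCGTAGCTGACCTG-3'

The complement of CAGGTCAGCTACGGGACAACACTAGTGAGAACGCCCCTCCGCCCACACACGGGCGGGACC is GTCCAGTCGATGCCCTGTTGTGATCACTCTTGCGGGGAGGCGGGTGTGTGCCCGCCCTGG (A↔T, G↔C). DNA strands are antiparallel, so the complementary strand runs 3'→5'; reversing gives the 5'→3' form.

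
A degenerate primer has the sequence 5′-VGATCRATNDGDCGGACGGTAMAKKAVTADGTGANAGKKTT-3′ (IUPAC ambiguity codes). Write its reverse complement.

5'-AAMMCTNTCACHTABTMMTKTACCGTCCGHCHNATYGATCB-3'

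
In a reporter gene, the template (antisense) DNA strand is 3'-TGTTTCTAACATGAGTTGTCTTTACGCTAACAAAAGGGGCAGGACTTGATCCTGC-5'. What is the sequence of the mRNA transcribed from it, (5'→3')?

5'-ACAAAGAUUGUACUCAACAGAAAUGCGAUUGUUUUCCCCGUCCUGAACUAGGACG-3'

Reading the template 3'→5' as shown, RNA polymerase pairs each base (A→U, T→A, G↔C) to build mRNA 5'→3' directly.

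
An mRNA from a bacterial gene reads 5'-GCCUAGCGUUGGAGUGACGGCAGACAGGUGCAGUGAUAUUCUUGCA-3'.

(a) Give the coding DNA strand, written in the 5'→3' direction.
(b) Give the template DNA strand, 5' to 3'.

(a) 5'-GCCTAGCGTTGGAGTGACGGCAGACAGGTGCAGTGATATTCTTGCA-3'
(b) 5'-TGCAAGAATATCACTGCACCTGTCTGCCGTCACTCCAACGCTAGGC-3'

(a) The coding strand matches the mRNA with U→T.
(b) The template strand is the reverse complement of the coding strand.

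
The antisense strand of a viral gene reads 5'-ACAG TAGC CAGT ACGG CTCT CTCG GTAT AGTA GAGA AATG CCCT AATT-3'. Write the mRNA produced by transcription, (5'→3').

RNA polymerase reads the template 3'→5' and synthesizes mRNA 5'→3' by base-pairing (A→U, T→A, G↔C). The complement of the template is TGTCATCGGTCATGCCGAGAGAGCCATATCATCTCTTTACGGGATTAA; antiparallel, so 5'→3' the coding strand is AATTAGGGCATTTCTCTACTATACCGAGAGAGCCGTACTGGCTACTGT. Replace T with U for the mRNA.

5'-AAUUAGGGCAUUUCUCUACUAUACCGAGAGAGCCGUACUGGCUACUGU-3'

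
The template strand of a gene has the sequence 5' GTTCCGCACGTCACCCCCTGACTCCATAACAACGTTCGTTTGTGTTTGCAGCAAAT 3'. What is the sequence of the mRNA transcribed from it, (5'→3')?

5′-AUUUGCUGCAAACACAAACGAACGUUGUUAUGGAGUCAGGGGGUGACGUGCGGAAC-3′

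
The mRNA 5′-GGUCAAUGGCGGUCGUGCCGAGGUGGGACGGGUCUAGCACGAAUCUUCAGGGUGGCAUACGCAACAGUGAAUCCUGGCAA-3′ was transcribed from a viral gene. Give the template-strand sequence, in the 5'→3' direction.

5'-TTGCCAGGATTCACTGTTGCGTATGCCACCCTGAAGATTCGTGCTAGACCCGTCCCACCTCGGCACGACCGCCATTGACC-3'

Replace U with T to get the coding DNA strand: GGTCAATGGCGGTCGTGCCGAGGTGGGACGGGTCTAGCACGAATCTTCAGGGTGGCATACGCAACAGTGAATCCTGGCAA. The template strand is its reverse complement (complement CCAGTTACCGCCAGCACGGCTCCACCCTGCCCAGATCGTGCTTAGAAGTCCCACCGTATGCGTTGTCACTTAGGACCGTT, then reverse).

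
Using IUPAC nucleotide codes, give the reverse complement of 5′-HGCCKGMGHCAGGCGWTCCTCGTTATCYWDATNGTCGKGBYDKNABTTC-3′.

5'-GAAVTNMHRVCMCGACNATHWRGATAACGAGGAWCGCCTGDCKCMGGCD-3'

Standard pairs A↔T, G↔C; ambiguity codes pair Y↔R, M↔K, W↔W, B↔V, D↔H, N↔N. Complement (DCGGMCKCDGTCCGCWAGGAGCAATAGRWHTANCAGCMCVRHMNTVAAG), then reverse for 5'→3'.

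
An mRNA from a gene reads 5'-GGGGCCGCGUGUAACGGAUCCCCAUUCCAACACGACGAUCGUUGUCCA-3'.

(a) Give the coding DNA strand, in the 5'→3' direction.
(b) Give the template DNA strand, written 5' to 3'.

(a) The coding strand matches the mRNA with U→T.
(b) The template strand is the reverse complement of the coding strand.

(a) 5'-GGGGCCGCGTGTAACGGATCCCCATTCCAACACGACGATCGTTGTCCA-3'
(b) 5'-TGGACAACGATCGTCGTGTTGGAATGGGGATCCGTTACACGCGGCCCC-3'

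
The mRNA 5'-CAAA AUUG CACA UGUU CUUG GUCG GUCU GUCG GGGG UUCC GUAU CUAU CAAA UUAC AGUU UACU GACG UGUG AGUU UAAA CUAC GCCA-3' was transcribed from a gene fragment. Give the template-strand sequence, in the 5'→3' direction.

Replace U with T to get the coding DNA strand: CAAAATTGCACATGTTCTTGGTCGGTCTGTCGGGGGTTCCGTATCTATCAAATTACAGTTTACTGACGTGTGAGTTTAAACTACGCCA. The template strand is its reverse complement (complement GTTTTAACGTGTACAAGAACCAGCCAGACAGCCCCCAAGGCATAGATAGTTTAATGTCAAATGACTGCACACTCAAATTTGATGCGGT, then reverse).

5'-TGGCGTAGTTTAAACTCACACGTCAGTAAACTGTAATTTGATAGATACGGAACCCCCGACAGACCGACCAAGAACATGTGCAATTTTG-3'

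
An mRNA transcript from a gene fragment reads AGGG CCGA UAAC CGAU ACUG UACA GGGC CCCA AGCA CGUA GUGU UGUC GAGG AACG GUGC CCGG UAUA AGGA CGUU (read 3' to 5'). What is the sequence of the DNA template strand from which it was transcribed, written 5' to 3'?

Written 5'→3' the mRNA is UUGCAGGAAUAUGGCCCGUGGCAAGGAGCUGUUGUGAUGCACGAACCCCGGGACAUGUCAUAGCCAAUAGCCGGGA, so the coding DNA strand is TTGCAGGAATATGGCCCGTGGCAAGGAGCTGTTGTGATGCACGAACCCCGGGACATGTCATAGCCAATAGCCGGGA. The template is its reverse complement.

5'-TCCCGGCTATTGGCTATGACATGTCCCGGGGTTCGTGCATCACAACAGCTCCTTGCCACGGGCCATATTCCTGCAA-3'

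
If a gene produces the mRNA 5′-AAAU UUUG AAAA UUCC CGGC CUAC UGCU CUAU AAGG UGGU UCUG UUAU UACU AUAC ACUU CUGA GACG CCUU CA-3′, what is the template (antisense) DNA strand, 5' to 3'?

5′-TGAAGGCGTCTCAGAAGTGTATAGTAATAACAGAACCACCTTATAGAGCAGTAGGCCGGGAATTTTCAAAATTT-3′

Replace U with T to get the coding DNA strand: AAATTTTGAAAATTCCCGGCCTACTGCTCTATAAGGTGGTTCTGTTATTACTATACACTTCTGAGACGCCTTCA. The template strand is its reverse complement (complement TTTAAAACTTTTAAGGGCCGGATGACGAGATATTCCACCAAGACAATAATGATATGTGAAGACTCTGCGGAAGT, then reverse).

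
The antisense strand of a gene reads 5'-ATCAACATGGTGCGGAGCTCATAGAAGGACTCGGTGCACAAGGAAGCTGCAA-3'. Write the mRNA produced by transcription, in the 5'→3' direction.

RNA polymerase reads the template 3'→5' and synthesizes mRNA 5'→3' by base-pairing (A→U, T→A, G↔C). The complement of the template is TAGTTGTACCACGCCTCGAGTATCTTCCTGAGCCACGTGTTCCTTCGACGTT; antiparallel, so 5'→3' the coding strand is TTGCAGCTTCCTTGTGCACCGAGTCCTTCTATGAGCTCCGCACCATGTTGAT. Replace T with U for the mRNA.

5'-UUGCAGCUUCCUUGUGCACCGAGUCCUUCUAUGAGCUCCGCACCAUGUUGAU-3'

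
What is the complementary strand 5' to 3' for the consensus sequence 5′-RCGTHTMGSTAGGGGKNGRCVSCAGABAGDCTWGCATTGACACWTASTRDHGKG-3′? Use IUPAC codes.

5′-CMCDHYASTAWGTGTCAATGCWAGHCTVTCTGSBGYCNMCCCCTASCKADACGY-3′

Standard pairs A↔T, G↔C; ambiguity codes pair R↔Y, M↔K, W↔W, S↔S, B↔V, D↔H, N↔N. Complement (YGCADAKCSATCCCCMNCYGBSGTCTVTCHGAWCGTAACTGTGWATSAYHDCMC), then reverse for 5'→3'.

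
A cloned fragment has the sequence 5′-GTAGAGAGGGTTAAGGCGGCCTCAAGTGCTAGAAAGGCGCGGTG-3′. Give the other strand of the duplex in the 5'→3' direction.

5′-CACCGCGCCTTTCTAGCACTTGAGGCCGCCTTAACCCTCTCTAC-3′

Pairing A↔T and G↔C gives CATCTCTCCCAATTCCGCCGGAGTTCACGATCTTTCCGCGCCAC, running 3'→5'. Reverse for the 5'→3' convention.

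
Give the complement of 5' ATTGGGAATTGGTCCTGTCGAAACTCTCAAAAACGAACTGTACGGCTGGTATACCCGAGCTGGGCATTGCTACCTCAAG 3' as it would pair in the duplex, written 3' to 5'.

Base-pairing A↔T, G↔C gives the complement. The complementary strand is antiparallel, so paired with a 5'→3' strand it runs 3'→5'.

3'-TAACCCTTAACCAGGACAGCTTTGAGAGTTTTTGCTTGACATGCCGACCATATGGGCTCGACCCGTAACGATGGAGTTC-5'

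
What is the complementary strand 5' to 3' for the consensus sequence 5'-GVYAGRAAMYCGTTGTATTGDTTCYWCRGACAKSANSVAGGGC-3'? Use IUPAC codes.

5'-GCCCTBSNTSMTGTCYGWRGAAHCAATACAACGRKTTYCTRBC-3'

Standard pairs A↔T, G↔C; ambiguity codes pair R↔Y, M↔K, W↔W, S↔S, D↔H, V↔B, N↔N. Complement (CBRTCYTTKRGCAACATAACHAAGRWGYCTGTMSTNSBTCCCG), then reverse for 5'→3'.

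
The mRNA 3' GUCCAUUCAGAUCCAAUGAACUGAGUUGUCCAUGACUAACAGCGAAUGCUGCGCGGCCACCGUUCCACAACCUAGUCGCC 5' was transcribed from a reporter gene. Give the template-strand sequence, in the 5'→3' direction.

Written 5'→3' the mRNA is CCGCUGAUCCAACACCUUGCCACCGGCGCGUCGUAAGCGACAAUCAGUACCUGUUGAGUCAAGUAACCUAGACUUACCUG, so the coding DNA strand is CCGCTGATCCAACACCTTGCCACCGGCGCGTCGTAAGCGACAATCAGTACCTGTTGAGTCAAGTAACCTAGACTTACCTG. The template is its reverse complement.

5'-CAGGTAAGTCTAGGTTACTTGACTCAACAGGTACTGATTGTCGCTTACGACGCGCCGGTGGCAAGGTGTTGGATCAGCGG-3'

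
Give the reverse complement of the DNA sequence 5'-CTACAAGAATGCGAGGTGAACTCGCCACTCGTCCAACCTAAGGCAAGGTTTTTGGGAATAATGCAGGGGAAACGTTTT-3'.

5′-AAAACGTTTCCCCTGCATTATTCCCAAAAACCTTGCCTTAGGTTGGACGAGTGGCGAGTTCACCTCGCATTCTTGTAG-3′

Reading the sequence 3'→5' and pairing each base (A↔T, G↔C) gives the reverse complement directly.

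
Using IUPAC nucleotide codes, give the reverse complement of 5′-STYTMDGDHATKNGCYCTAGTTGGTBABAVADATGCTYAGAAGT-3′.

5′-ACTTCTRAGCATHTBTVTVACCAACTAGRGCNMATDHCHKARAS-3′

Standard pairs A↔T, G↔C; ambiguity codes pair Y↔R, M↔K, S↔S, B↔V, D↔H, N↔N. Complement (SARAKHCHDTAMNCGRGATCAACCAVTVTBTHTACGARTCTTCA), then reverse for 5'→3'.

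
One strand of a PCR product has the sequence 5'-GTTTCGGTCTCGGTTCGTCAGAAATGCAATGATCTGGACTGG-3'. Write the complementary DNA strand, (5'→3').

5'-CCAGTCCAGATCATTGCATTTCTGACGAACCGAGACCGAAAC-3'

The complement of GTTTCGGTCTCGGTTCGTCAGAAATGCAATGATCTGGACTGG is CAAAGCCAGAGCCAAGCAGTCTTTACGTTACTAGACCTGACC (A↔T, G↔C). DNA strands are antiparallel, so the complementary strand runs 3'→5'; reversing gives the 5'→3' form.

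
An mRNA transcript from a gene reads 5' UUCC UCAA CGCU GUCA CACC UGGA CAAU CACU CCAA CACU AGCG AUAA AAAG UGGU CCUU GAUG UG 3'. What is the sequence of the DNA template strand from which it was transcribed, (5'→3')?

5'-CACATCAAGGACCACTTTTTATCGCTAGTGTTGGAGTGATTGTCCAGGTGTGACAGCGTTGAGGAA-3'

Replace U with T to get the coding DNA strand: TTCCTCAACGCTGTCACACCTGGACAATCACTCCAACACTAGCGATAAAAAGTGGTCCTTGATGTG. The template strand is its reverse complement (complement AAGGAGTTGCGACAGTGTGGACCTGTTAGTGAGGTTGTGATCGCTATTTTTCACCAGGAACTACAC, then reverse).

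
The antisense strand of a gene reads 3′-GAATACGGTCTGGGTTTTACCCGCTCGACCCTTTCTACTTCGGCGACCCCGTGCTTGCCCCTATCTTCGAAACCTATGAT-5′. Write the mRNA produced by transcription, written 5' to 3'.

5′-CUUAUGCCAGACCCAAAAUGGGCGAGCUGGGAAAGAUGAAGCCGCUGGGGCACGAACGGGGAUAGAAGCUUUGGAUACUA-3′

Reading the template 3'→5' as shown, RNA polymerase pairs each base (A→U, T→A, G↔C) to build mRNA 5'→3' directly.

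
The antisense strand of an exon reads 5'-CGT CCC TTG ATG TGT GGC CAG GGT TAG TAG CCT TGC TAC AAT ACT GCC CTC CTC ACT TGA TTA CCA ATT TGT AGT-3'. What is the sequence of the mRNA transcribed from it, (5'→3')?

5'-ACUACAAAUUGGUAAUCAAGUGAGGAGGGCAGUAUUGUAGCAAGGCUACUAACCCUGGCCACACAUCAAGGGACG-3'

The mRNA has the sequence of the coding strand (reverse complement of the template) with T→U. Reverse complement of CGTCCCTTGATGTGTGGCCAGGGTTAGTAGCCTTGCTACAATACTGCCCTCCTCACTTGATTACCAATTTGTAGT is ACTACAAATTGGTAATCAAGTGAGGAGGGCAGTATTGTAGCAAGGCTACTAACCCTGGCCACACATCAAGGGACG; then T→U.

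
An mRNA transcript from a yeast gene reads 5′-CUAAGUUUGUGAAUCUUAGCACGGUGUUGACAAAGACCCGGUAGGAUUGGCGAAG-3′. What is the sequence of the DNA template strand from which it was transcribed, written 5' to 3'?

5'-CTTCGCCAATCCTACCGGGTCTTTGTCAACACCGTGCTAAGATTCACAAACTTAG-3'

Replace U with T to get the coding DNA strand: CTAAGTTTGTGAATCTTAGCACGGTGTTGACAAAGACCCGGTAGGATTGGCGAAG. The template strand is its reverse complement (complement GATTCAAACACTTAGAATCGTGCCACAACTGTTTCTGGGCCATCCTAACCGCTTC, then reverse).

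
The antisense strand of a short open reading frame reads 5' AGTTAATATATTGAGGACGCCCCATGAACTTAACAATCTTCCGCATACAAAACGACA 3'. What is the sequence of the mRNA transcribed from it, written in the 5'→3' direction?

5'-UGUCGUUUUGUAUGCGGAAGAUUGUUAAGUUCAUGGGGCGUCCUCAAUAUAUUAACU-3'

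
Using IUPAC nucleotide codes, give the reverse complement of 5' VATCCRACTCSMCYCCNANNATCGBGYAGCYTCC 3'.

5'-GGARGCTRCVCGATNNTNGGRGKSGAGTYGGATB-3'

Standard pairs A↔T, G↔C; ambiguity codes pair R↔Y, M↔K, S↔S, B↔V, N↔N. Complement (BTAGGYTGAGSKGRGGNTNNTAGCVCRTCGRAGG), then reverse for 5'→3'.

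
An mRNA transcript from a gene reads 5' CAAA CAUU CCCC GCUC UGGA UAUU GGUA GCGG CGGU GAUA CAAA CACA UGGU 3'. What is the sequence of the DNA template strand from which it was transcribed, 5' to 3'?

Replace U with T to get the coding DNA strand: CAAACATTCCCCGCTCTGGATATTGGTAGCGGCGGTGATACAAACACATGGT. The template strand is its reverse complement (complement GTTTGTAAGGGGCGAGACCTATAACCATCGCCGCCACTATGTTTGTGTACCA, then reverse).

5'-ACCATGTGTTTGTATCACCGCCGCTACCAATATCCAGAGCGGGGAATGTTTG-3'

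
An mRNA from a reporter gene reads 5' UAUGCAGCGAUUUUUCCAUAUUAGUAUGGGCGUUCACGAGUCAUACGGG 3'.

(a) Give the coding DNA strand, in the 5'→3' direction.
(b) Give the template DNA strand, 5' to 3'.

(a) 5'-TATGCAGCGATTTTTCCATATTAGTATGGGCGTTCACGAGTCATACGGG-3'
(b) 5'-CCCGTATGACTCGTGAACGCCCATACTAATATGGAAAAATCGCTGCATA-3'

(a) The coding strand matches the mRNA with U→T.
(b) The template strand is the reverse complement of the coding strand.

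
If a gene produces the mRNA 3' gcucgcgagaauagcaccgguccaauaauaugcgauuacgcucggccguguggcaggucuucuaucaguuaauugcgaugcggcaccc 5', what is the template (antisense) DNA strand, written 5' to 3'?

5'-CGAGCGCTCTTATCGTGGCCAGGTTATTATACGCTAATGCGAGCCGGCACACCGTCCAGAAGATAGTCAATTAACGCTACGCCGTGGG-3'

Written 5'→3' the mRNA is CCCACGGCGUAGCGUUAAUUGACUAUCUUCUGGACGGUGUGCCGGCUCGCAUUAGCGUAUAAUAACCUGGCCACGAUAAGAGCGCUCG, so the coding DNA strand is CCCACGGCGTAGCGTTAATTGACTATCTTCTGGACGGTGTGCCGGCTCGCATTAGCGTATAATAACCTGGCCACGATAAGAGCGCTCG. The template is its reverse complement.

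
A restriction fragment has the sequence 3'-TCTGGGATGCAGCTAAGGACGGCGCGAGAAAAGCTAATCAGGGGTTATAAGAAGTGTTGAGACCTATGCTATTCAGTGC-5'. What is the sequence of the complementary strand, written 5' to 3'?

5'-AGACCCTACGTCGATTCCTGCCGCGCTCTTTTCGATTAGTCCCCAATATTCTTCACAACTCTGGATACGATAAGTCACG-3'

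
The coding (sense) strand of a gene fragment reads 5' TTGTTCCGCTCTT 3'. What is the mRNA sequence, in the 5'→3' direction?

5'-UUGUUCCGCUCUU-3'

mRNA has the coding-strand sequence with U in place of T.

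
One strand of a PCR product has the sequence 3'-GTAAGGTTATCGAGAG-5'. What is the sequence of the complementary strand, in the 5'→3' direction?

5'-CATTCCAATAGCTCTC-3'

The strand is given 3'→5', so its complement runs 5'→3' in the same left-to-right order: pair each base A↔T, G↔C.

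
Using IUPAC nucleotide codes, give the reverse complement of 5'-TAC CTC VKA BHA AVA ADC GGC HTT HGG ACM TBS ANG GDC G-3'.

5'-CGHCCNTSVAKGTCCDAADGCCGHTTBTTDVTMBGAGGTA-3'

Standard pairs A↔T, G↔C; ambiguity codes pair M↔K, S↔S, B↔V, D↔H, N↔N. Complement (ATGGAGBMTVDTTBTTHGCCGDAADCCTGKAVSTNCCHGC), then reverse for 5'→3'.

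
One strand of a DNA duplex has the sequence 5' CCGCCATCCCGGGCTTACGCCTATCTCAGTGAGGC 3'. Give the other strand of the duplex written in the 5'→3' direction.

Pairing A↔T and G↔C gives GGCGGTAGGGCCCGAATGCGGATAGAGTCACTCCG, running 3'→5'. Reverse for the 5'→3' convention.

5'-GCCTCACTGAGATAGGCGTAAGCCCGGGATGGCGG-3'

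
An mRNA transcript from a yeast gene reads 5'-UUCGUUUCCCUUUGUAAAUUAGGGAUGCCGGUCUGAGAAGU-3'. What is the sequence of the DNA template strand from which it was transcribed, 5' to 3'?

5'-ACTTCTCAGACCGGCATCCCTAATTTACAAAGGGAAACGAA-3'

Replace U with T to get the coding DNA strand: TTCGTTTCCCTTTGTAAATTAGGGATGCCGGTCTGAGAAGT. The template strand is its reverse complement (complement AAGCAAAGGGAAACATTTAATCCCTACGGCCAGACTCTTCA, then reverse).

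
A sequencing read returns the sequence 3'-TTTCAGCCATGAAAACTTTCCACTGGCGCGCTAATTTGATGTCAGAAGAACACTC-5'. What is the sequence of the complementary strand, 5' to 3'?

5'-AAAGTCGGTACTTTTGAAAGGTGACCGCGCGATTAAACTACAGTCTTCTTGTGAG-3'

The strand is given 3'→5', so its complement runs 5'→3' in the same left-to-right order: pair each base A↔T, G↔C.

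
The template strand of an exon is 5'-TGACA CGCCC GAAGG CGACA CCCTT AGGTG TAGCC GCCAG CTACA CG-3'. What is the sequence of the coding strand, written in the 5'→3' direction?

5′-CGTGTAGCTGGCGGCTACACCTAAGGGTGTCGCCTTCGGGCGTGTCA-3′

The coding strand is complementary and antiparallel to the template: take the complement (A↔T, G↔C) and reverse.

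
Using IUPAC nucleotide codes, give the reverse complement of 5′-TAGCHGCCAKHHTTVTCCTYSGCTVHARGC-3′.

5'-GCYTDBAGCSRAGGABAADDMTGGCDGCTA-3'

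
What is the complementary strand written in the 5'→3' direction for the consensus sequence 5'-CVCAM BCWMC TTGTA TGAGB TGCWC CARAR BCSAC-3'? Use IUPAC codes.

5'-GTSGVYTYTGGWGCAVCTCATACAAGKWGVKTGBG-3'

Standard pairs A↔T, G↔C; ambiguity codes pair R↔Y, M↔K, W↔W, S↔S, B↔V. Complement (GBGTKVGWKGAACATACTCVACGWGGTYTYVGSTG), then reverse for 5'→3'.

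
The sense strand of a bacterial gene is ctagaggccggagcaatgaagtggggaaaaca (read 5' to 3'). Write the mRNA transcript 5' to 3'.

5'-CUAGAGGCCGGAGCAAUGAAGUGGGGAAAACA-3'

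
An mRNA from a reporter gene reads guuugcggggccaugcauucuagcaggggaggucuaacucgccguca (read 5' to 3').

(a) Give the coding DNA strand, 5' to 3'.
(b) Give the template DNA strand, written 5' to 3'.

(a) The coding strand matches the mRNA with U→T.
(b) The template strand is the reverse complement of the coding strand.

(a) 5'-GTTTGCGGGGCCATGCATTCTAGCAGGGGAGGTCTAACTCGCCGTCA-3'
(b) 5′-TGACGGCGAGTTAGACCTCCCCTGCTAGAATGCATGGCCCCGCAAAC-3′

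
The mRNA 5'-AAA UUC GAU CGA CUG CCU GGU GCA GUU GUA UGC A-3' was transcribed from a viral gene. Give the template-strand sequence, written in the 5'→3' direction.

Replace U with T to get the coding DNA strand: AAATTCGATCGACTGCCTGGTGCAGTTGTATGCA. The template strand is its reverse complement (complement TTTAAGCTAGCTGACGGACCACGTCAACATACGT, then reverse).

5'-TGCATACAACTGCACCAGGCAGTCGATCGAATTT-3'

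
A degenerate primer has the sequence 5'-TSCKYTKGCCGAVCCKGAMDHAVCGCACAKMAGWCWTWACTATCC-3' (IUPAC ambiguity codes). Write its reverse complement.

5′-GGATAGTWAWGWCTKMTGTGCGBTDHKTCMGGBTCGGCMARMGSA-3′

Standard pairs A↔T, G↔C; ambiguity codes pair Y↔R, M↔K, W↔W, S↔S, D↔H, V↔B. Complement (ASGMRAMCGGCTBGGMCTKHDTBGCGTGTMKTCWGWAWTGATAGG), then reverse for 5'→3'.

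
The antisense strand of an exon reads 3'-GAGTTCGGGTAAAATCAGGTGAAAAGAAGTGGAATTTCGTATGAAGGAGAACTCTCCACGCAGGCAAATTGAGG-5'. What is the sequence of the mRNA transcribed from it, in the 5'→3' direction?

5'-CUCAAGCCCAUUUUAGUCCACUUUUCUUCACCUUAAAGCAUACUUCCUCUUGAGAGGUGCGUCCGUUUAACUCC-3'

Reading the template 3'→5' as shown, RNA polymerase pairs each base (A→U, T→A, G↔C) to build mRNA 5'→3' directly.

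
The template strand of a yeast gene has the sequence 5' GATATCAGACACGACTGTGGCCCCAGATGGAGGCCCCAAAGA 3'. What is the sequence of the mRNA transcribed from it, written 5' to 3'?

5'-UCUUUGGGGCCUCCAUCUGGGGCCACAGUCGUGUCUGAUAUC-3'

RNA polymerase reads the template 3'→5' and synthesizes mRNA 5'→3' by base-pairing (A→U, T→A, G↔C). The complement of the template is CTATAGTCTGTGCTGACACCGGGGTCTACCTCCGGGGTTTCT; antiparallel, so 5'→3' the coding strand is TCTTTGGGGCCTCCATCTGGGGCCACAGTCGTGTCTGATATC. Replace T with U for the mRNA.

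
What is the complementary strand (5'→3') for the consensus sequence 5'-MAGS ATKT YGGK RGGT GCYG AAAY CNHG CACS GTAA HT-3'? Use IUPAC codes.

Standard pairs A↔T, G↔C; ambiguity codes pair R↔Y, M↔K, S↔S, H↔D, N↔N. Complement (KTCSTAMARCCMYCCACGRCTTTRGNDCGTGSCATTDA), then reverse for 5'→3'.

5′-ADTTACSGTGCDNGRTTTCRGCACCYMCCRAMATSCTK-3′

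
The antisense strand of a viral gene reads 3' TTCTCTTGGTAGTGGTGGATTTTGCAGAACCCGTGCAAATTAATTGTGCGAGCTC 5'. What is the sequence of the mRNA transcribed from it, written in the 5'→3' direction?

Reading the template 3'→5' as shown, RNA polymerase pairs each base (A→U, T→A, G↔C) to build mRNA 5'→3' directly.

5′-AAGAGAACCAUCACCACCUAAAACGUCUUGGGCACGUUUAAUUAACACGCUCGAG-3′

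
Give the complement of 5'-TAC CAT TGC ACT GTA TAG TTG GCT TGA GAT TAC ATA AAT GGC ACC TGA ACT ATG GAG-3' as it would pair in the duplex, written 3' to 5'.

Base-pairing A↔T, G↔C gives the complement. The complementary strand is antiparallel, so paired with a 5'→3' strand it runs 3'→5'.

3'-ATGGTAACGTGACATATCAACCGAACTCTAATGTATTTACCGTGGACTTGATACCTC-5'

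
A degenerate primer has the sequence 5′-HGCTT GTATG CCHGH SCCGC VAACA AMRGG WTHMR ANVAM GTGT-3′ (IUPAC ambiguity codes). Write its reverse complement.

5'-ACACKTBNTYKDAWCCYKTTGTTBGCGGSDCDGGCATACAAGCD-3'

Standard pairs A↔T, G↔C; ambiguity codes pair R↔Y, M↔K, W↔W, S↔S, H↔D, V↔B, N↔N. Complement (DCGAACATACGGDCDSGGCGBTTGTTKYCCWADKYTNBTKCACA), then reverse for 5'→3'.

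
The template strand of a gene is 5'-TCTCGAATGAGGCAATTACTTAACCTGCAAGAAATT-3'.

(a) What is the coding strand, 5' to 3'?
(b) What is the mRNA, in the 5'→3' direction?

(a) The coding strand is the reverse complement of the template: complement AGAGCTTACTCCGTTAATGAATTGGACGTTCTTTAA, then reverse.
(b) mRNA has the coding-strand sequence with T→U.

(a) 5'-AATTTCTTGCAGGTTAAGTAATTGCCTCATTCGAGA-3'
(b) 5′-AAUUUCUUGCAGGUUAAGUAAUUGCCUCAUUCGAGA-3′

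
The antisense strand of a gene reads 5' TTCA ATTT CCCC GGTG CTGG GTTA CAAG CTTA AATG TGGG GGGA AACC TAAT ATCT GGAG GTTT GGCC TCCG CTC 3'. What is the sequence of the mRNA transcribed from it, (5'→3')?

5'-GAGCGGAGGCCAAACCUCCAGAUAUUAGGUUUCCCCCCACAUUUAAGCUUGUAACCCAGCACCGGGGAAAUUGAA-3'

RNA polymerase reads the template 3'→5' and synthesizes mRNA 5'→3' by base-pairing (A→U, T→A, G↔C). The complement of the template is AAGTTAAAGGGGCCACGACCCAATGTTCGAATTTACACCCCCCTTTGGATTATAGACCTCCAAACCGGAGGCGAG; antiparallel, so 5'→3' the coding strand is GAGCGGAGGCCAAACCTCCAGATATTAGGTTTCCCCCCACATTTAAGCTTGTAACCCAGCACCGGGGAAATTGAA. Replace T with U for the mRNA.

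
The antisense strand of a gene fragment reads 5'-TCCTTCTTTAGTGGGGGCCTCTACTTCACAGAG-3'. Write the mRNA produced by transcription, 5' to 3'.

The mRNA has the sequence of the coding strand (reverse complement of the template) with T→U. Reverse complement of TCCTTCTTTAGTGGGGGCCTCTACTTCACAGAG is CTCTGTGAAGTAGAGGCCCCCACTAAAGAAGGA; then T→U.

5′-CUCUGUGAAGUAGAGGCCCCCACUAAAGAAGGA-3′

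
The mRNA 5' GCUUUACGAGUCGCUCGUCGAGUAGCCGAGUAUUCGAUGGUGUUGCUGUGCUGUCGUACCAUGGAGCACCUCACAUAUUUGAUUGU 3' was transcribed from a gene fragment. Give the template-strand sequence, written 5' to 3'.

5'-ACAATCAAATATGTGAGGTGCTCCATGGTACGACAGCACAGCAACACCATCGAATACTCGGCTACTCGACGAGCGACTCGTAAAGC-3'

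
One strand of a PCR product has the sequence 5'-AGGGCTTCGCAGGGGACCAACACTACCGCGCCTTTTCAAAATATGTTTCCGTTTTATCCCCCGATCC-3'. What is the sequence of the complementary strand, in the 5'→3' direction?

The complement of AGGGCTTCGCAGGGGACCAACACTACCGCGCCTTTTCAAAATATGTTTCCGTTTTATCCCCCGATCC is TCCCGAAGCGTCCCCTGGTTGTGATGGCGCGGAAAAGTTTTATACAAAGGCAAAATAGGGGGCTAGG (A↔T, G↔C). DNA strands are antiparallel, so the complementary strand runs 3'→5'; reversing gives the 5'→3' form.

5′-GGATCGGGGGATAAAACGGAAACATATTTTGAAAAGGCGCGGTAGTGTTGGTCCCCTGCGAAGCCCT-3′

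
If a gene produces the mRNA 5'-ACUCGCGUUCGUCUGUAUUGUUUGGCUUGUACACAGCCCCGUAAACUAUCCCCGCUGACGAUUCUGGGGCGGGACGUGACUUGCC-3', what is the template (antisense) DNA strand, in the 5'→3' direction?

5'-GGCAAGTCACGTCCCGCCCCAGAATCGTCAGCGGGGATAGTTTACGGGGCTGTGTACAAGCCAAACAATACAGACGAACGCGAGT-3'

Replace U with T to get the coding DNA strand: ACTCGCGTTCGTCTGTATTGTTTGGCTTGTACACAGCCCCGTAAACTATCCCCGCTGACGATTCTGGGGCGGGACGTGACTTGCC. The template strand is its reverse complement (complement TGAGCGCAAGCAGACATAACAAACCGAACATGTGTCGGGGCATTTGATAGGGGCGACTGCTAAGACCCCGCCCTGCACTGAACGG, then reverse).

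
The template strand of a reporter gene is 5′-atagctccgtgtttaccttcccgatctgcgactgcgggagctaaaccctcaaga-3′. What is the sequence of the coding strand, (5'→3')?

The coding strand is complementary and antiparallel to the template: take the complement (A↔T, G↔C) and reverse.

5'-TCTTGAGGGTTTAGCTCCCGCAGTCGCAGATCGGGAAGGTAAACACGGAGCTAT-3'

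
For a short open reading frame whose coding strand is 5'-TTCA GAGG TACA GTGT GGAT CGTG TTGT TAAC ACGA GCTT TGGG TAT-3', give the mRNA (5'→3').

5′-UUCAGAGGUACAGUGUGGAUCGUGUUGUUAACACGAGCUUUGGGUAU-3′

mRNA has the coding-strand sequence with U in place of T.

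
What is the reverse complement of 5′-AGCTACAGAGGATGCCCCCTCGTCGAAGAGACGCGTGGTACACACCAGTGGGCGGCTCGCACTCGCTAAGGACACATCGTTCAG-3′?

Reading the sequence 3'→5' and pairing each base (A↔T, G↔C) gives the reverse complement directly.

5'-CTGAACGATGTGTCCTTAGCGAGTGCGAGCCGCCCACTGGTGTGTACCACGCGTCTCTTCGACGAGGGGGCATCCTCTGTAGCT-3'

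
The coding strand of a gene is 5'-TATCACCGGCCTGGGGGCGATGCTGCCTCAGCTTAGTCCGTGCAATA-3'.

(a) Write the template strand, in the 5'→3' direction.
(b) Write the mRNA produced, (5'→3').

(a) 5'-TATTGCACGGACTAAGCTGAGGCAGCATCGCCCCCAGGCCGGTGATA-3'
(b) 5'-UAUCACCGGCCUGGGGGCGAUGCUGCCUCAGCUUAGUCCGUGCAAUA-3'

(a) The template strand is the reverse complement of the coding strand: complement ATAGTGGCCGGACCCCCGCTACGACGGAGTCGAATCAGGCACGTTAT, then reverse.
(b) mRNA matches the coding strand with T→U.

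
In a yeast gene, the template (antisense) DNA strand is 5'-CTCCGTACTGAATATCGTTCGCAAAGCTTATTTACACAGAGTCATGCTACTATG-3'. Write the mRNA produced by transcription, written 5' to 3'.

RNA polymerase reads the template 3'→5' and synthesizes mRNA 5'→3' by base-pairing (A→U, T→A, G↔C). The complement of the template is GAGGCATGACTTATAGCAAGCGTTTCGAATAAATGTGTCTCAGTACGATGATAC; antiparallel, so 5'→3' the coding strand is CATAGTAGCATGACTCTGTGTAAATAAGCTTTGCGAACGATATTCAGTACGGAG. Replace T with U for the mRNA.

5'-CAUAGUAGCAUGACUCUGUGUAAAUAAGCUUUGCGAACGAUAUUCAGUACGGAG-3'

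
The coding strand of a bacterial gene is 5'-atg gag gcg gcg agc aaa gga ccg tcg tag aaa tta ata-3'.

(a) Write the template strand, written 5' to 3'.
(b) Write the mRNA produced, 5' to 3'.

(a) 5'-TATTAATTTCTACGACGGTCCTTTGCTCGCCGCCTCCAT-3'
(b) 5'-AUGGAGGCGGCGAGCAAAGGACCGUCGUAGAAAUUAAUA-3'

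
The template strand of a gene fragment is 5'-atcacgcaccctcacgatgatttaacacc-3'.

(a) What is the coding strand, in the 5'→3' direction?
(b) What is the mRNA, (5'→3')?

(a) 5′-GGTGTTAAATCATCGTGAGGGTGCGTGAT-3′
(b) 5'-GGUGUUAAAUCAUCGUGAGGGUGCGUGAU-3'

(a) The coding strand is the reverse complement of the template: complement TAGTGCGTGGGAGTGCTACTAAATTGTGG, then reverse.
(b) mRNA has the coding-strand sequence with T→U.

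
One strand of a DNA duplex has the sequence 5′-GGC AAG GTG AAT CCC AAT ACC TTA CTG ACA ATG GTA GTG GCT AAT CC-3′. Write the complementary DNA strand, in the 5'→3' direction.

The complement of GGCAAGGTGAATCCCAATACCTTACTGACAATGGTAGTGGCTAATCC is CCGTTCCACTTAGGGTTATGGAATGACTGTTACCATCACCGATTAGG (A↔T, G↔C). DNA strands are antiparallel, so the complementary strand runs 3'→5'; reversing gives the 5'→3' form.

5'-GGATTAGCCACTACCATTGTCAGTAAGGTATTGGGATTCACCTTGCC-3'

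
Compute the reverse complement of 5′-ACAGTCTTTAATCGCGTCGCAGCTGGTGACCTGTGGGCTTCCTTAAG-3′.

5′-CTTAAGGAAGCCCACAGGTCACCAGCTGCGACGCGATTAAAGACTGT-3′

Complement each base (A↔T, G↔C): TGTCAGAAATTAGCGCAGCGTCGACCACTGGACACCCGAAGGAATTC. Then reverse.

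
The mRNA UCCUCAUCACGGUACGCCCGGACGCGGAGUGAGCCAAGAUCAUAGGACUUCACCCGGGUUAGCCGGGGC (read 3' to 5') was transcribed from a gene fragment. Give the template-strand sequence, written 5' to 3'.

5'-AGGAGTAGTGCCATGCGGGCCTGCGCCTCACTCGGTTCTAGTATCCTGAAGTGGGCCCAATCGGCCCCG-3'

Written 5'→3' the mRNA is CGGGGCCGAUUGGGCCCACUUCAGGAUACUAGAACCGAGUGAGGCGCAGGCCCGCAUGGCACUACUCCU, so the coding DNA strand is CGGGGCCGATTGGGCCCACTTCAGGATACTAGAACCGAGTGAGGCGCAGGCCCGCATGGCACTACTCCT. The template is its reverse complement.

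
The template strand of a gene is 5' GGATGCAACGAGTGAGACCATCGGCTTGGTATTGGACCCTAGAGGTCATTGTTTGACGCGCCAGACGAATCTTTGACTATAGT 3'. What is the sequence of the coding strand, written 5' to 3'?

The coding strand is complementary and antiparallel to the template: take the complement (A↔T, G↔C) and reverse.

5′-ACTATAGTCAAAGATTCGTCTGGCGCGTCAAACAATGACCTCTAGGGTCCAATACCAAGCCGATGGTCTCACTCGTTGCATCC-3′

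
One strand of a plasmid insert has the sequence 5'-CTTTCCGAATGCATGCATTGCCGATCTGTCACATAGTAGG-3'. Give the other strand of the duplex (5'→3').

The complement of CTTTCCGAATGCATGCATTGCCGATCTGTCACATAGTAGG is GAAAGGCTTACGTACGTAACGGCTAGACAGTGTATCATCC (A↔T, G↔C). DNA strands are antiparallel, so the complementary strand runs 3'→5'; reversing gives the 5'→3' form.

5′-CCTACTATGTGACAGATCGGCAATGCATGCATTCGGAAAG-3′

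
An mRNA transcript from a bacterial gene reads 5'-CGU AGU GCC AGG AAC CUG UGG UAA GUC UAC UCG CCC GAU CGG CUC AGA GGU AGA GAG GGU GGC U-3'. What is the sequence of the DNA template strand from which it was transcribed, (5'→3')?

Replace U with T to get the coding DNA strand: CGTAGTGCCAGGAACCTGTGGTAAGTCTACTCGCCCGATCGGCTCAGAGGTAGAGAGGGTGGCT. The template strand is its reverse complement (complement GCATCACGGTCCTTGGACACCATTCAGATGAGCGGGCTAGCCGAGTCTCCATCTCTCCCACCGA, then reverse).

5'-AGCCACCCTCTCTACCTCTGAGCCGATCGGGCGAGTAGACTTACCACAGGTTCCTGGCACTACG-3'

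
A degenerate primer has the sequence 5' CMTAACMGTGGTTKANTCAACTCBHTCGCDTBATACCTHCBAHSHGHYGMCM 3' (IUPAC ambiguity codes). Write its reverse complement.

Standard pairs A↔T, G↔C; ambiguity codes pair Y↔R, M↔K, S↔S, B↔V, D↔H, N↔N. Complement (GKATTGKCACCAAMTNAGTTGAGVDAGCGHAVTATGGADGVTDSDCDRCKGK), then reverse for 5'→3'.

5'-KGKCRDCDSDTVGDAGGTATVAHGCGADVGAGTTGANTMAACCACKGTTAKG-3'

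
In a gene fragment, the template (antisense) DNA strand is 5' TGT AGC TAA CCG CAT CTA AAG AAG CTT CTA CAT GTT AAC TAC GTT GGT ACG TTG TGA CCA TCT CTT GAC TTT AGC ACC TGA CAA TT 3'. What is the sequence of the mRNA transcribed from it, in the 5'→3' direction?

5'-AAUUGUCAGGUGCUAAAGUCAAGAGAUGGUCACAACGUACCAACGUAGUUAACAUGUAGAAGCUUCUUUAGAUGCGGUUAGCUACA-3'

RNA polymerase reads the template 3'→5' and synthesizes mRNA 5'→3' by base-pairing (A→U, T→A, G↔C). The complement of the template is ACATCGATTGGCGTAGATTTCTTCGAAGATGTACAATTGATGCAACCATGCAACACTGGTAGAGAACTGAAATCGTGGACTGTTAA; antiparallel, so 5'→3' the coding strand is AATTGTCAGGTGCTAAAGTCAAGAGATGGTCACAACGTACCAACGTAGTTAACATGTAGAAGCTTCTTTAGATGCGGTTAGCTACA. Replace T with U for the mRNA.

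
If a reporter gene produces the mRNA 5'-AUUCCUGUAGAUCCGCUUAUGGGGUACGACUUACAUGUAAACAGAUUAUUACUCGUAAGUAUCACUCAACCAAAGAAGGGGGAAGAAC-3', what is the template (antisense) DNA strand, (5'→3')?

5'-GTTCTTCCCCCTTCTTTGGTTGAGTGATACTTACGAGTAATAATCTGTTTACATGTAAGTCGTACCCCATAAGCGGATCTACAGGAAT-3'

Replace U with T to get the coding DNA strand: ATTCCTGTAGATCCGCTTATGGGGTACGACTTACATGTAAACAGATTATTACTCGTAAGTATCACTCAACCAAAGAAGGGGGAAGAAC. The template strand is its reverse complement (complement TAAGGACATCTAGGCGAATACCCCATGCTGAATGTACATTTGTCTAATAATGAGCATTCATAGTGAGTTGGTTTCTTCCCCCTTCTTG, then reverse).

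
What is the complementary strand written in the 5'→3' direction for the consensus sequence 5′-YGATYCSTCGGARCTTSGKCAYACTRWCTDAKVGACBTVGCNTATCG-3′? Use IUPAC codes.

5'-CGATANGCBAVGTCBMTHAGWYAGTRTGMCSAAGYTCCGASGRATCR-3'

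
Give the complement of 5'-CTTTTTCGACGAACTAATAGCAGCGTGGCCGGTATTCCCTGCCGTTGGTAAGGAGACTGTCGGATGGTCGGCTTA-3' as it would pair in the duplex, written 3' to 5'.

3'-GAAAAAGCTGCTTGATTATCGTCGCACCGGCCATAAGGGACGGCAACCATTCCTCTGACAGCCTACCAGCCGAAT-5'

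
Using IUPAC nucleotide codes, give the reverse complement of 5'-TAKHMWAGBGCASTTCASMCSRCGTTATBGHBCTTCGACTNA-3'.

Standard pairs A↔T, G↔C; ambiguity codes pair R↔Y, M↔K, W↔W, S↔S, B↔V, H↔D, N↔N. Complement (ATMDKWTCVCGTSAAGTSKGSYGCAATAVCDVGAAGCTGANT), then reverse for 5'→3'.

5'-TNAGTCGAAGVDCVATAACGYSGKSTGAASTGCVCTWKDMTA-3'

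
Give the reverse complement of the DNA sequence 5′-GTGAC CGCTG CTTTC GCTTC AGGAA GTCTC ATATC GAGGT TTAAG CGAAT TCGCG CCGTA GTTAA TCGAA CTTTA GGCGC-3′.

Complement each base (A↔T, G↔C): CACTGGCGACGAAAGCGAAGTCCTTCAGAGTATAGCTCCAAATTCGCTTAAGCGCGGCATCAATTAGCTTGAAATCCGCG. Then reverse.

5'-GCGCCTAAAGTTCGATTAACTACGGCGCGAATTCGCTTAAACCTCGATATGAGACTTCCTGAAGCGAAAGCAGCGGTCAC-3'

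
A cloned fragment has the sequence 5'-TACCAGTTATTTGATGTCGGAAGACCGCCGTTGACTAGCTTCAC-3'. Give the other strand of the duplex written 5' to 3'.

5′-GTGAAGCTAGTCAACGGCGGTCTTCCGACATCAAATAACTGGTA-3′

Pairing A↔T and G↔C gives ATGGTCAATAAACTACAGCCTTCTGGCGGCAACTGATCGAAGTG, running 3'→5'. Reverse for the 5'→3' convention.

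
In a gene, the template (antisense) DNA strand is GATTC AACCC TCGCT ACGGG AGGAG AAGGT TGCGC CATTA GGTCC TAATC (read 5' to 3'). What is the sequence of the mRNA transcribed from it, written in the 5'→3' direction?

The mRNA has the sequence of the coding strand (reverse complement of the template) with T→U. Reverse complement of GATTCAACCCTCGCTACGGGAGGAGAAGGTTGCGCCATTAGGTCCTAATC is GATTAGGACCTAATGGCGCAACCTTCTCCTCCCGTAGCGAGGGTTGAATC; then T→U.

5'-GAUUAGGACCUAAUGGCGCAACCUUCUCCUCCCGUAGCGAGGGUUGAAUC-3'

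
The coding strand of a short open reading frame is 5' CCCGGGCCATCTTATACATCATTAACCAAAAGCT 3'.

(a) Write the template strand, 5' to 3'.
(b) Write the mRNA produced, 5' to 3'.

(a) 5'-AGCTTTTGGTTAATGATGTATAAGATGGCCCGGG-3'
(b) 5′-CCCGGGCCAUCUUAUACAUCAUUAACCAAAAGCU-3′

(a) The template strand is the reverse complement of the coding strand: complement GGGCCCGGTAGAATATGTAGTAATTGGTTTTCGA, then reverse.
(b) mRNA matches the coding strand with T→U.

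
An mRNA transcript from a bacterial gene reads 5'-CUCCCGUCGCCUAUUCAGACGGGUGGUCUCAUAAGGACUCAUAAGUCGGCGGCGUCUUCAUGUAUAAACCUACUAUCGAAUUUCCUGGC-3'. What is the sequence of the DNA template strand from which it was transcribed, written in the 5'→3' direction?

5'-GCCAGGAAATTCGATAGTAGGTTTATACATGAAGACGCCGCCGACTTATGAGTCCTTATGAGACCACCCGTCTGAATAGGCGACGGGAG-3'

Replace U with T to get the coding DNA strand: CTCCCGTCGCCTATTCAGACGGGTGGTCTCATAAGGACTCATAAGTCGGCGGCGTCTTCATGTATAAACCTACTATCGAATTTCCTGGC. The template strand is its reverse complement (complement GAGGGCAGCGGATAAGTCTGCCCACCAGAGTATTCCTGAGTATTCAGCCGCCGCAGAAGTACATATTTGGATGATAGCTTAAAGGACCG, then reverse).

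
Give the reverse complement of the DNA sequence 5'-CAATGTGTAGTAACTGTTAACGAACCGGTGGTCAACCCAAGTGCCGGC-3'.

5'-GCCGGCACTTGGGTTGACCACCGGTTCGTTAACAGTTACTACACATTG-3'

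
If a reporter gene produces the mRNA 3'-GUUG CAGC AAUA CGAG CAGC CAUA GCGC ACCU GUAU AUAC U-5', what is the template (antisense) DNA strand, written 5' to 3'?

Written 5'→3' the mRNA is UCAUAUAUGUCCACGCGAUACCGACGAGCAUAACGACGUUG, so the coding DNA strand is TCATATATGTCCACGCGATACCGACGAGCATAACGACGTTG. The template is its reverse complement.

5'-CAACGTCGTTATGCTCGTCGGTATCGCGTGGACATATATGA-3'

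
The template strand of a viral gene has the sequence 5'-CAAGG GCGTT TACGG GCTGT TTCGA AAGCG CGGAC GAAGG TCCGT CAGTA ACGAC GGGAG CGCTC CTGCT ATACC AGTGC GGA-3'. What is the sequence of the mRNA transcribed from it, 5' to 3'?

The mRNA has the sequence of the coding strand (reverse complement of the template) with T→U. Reverse complement of CAAGGGCGTTTACGGGCTGTTTCGAAAGCGCGGACGAAGGTCCGTCAGTAACGACGGGAGCGCTCCTGCTATACCAGTGCGGA is TCCGCACTGGTATAGCAGGAGCGCTCCCGTCGTTACTGACGGACCTTCGTCCGCGCTTTCGAAACAGCCCGTAAACGCCCTTG; then T→U.

5'-UCCGCACUGGUAUAGCAGGAGCGCUCCCGUCGUUACUGACGGACCUUCGUCCGCGCUUUCGAAACAGCCCGUAAACGCCCUUG-3'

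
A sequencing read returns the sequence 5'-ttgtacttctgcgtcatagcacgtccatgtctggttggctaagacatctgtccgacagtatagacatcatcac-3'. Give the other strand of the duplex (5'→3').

5'-GTGATGATGTCTATACTGTCGGACAGATGTCTTAGCCAACCAGACATGGACGTGCTATGACGCAGAAGTACAA-3'

Pairing A↔T and G↔C gives AACATGAAGACGCAGTATCGTGCAGGTACAGACCAACCGATTCTGTAGACAGGCTGTCATATCTGTAGTAGTG, running 3'→5'. Reverse for the 5'→3' convention.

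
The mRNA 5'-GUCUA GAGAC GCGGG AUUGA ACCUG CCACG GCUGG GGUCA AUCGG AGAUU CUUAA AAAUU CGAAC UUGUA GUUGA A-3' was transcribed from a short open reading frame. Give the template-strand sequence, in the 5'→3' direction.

Replace U with T to get the coding DNA strand: GTCTAGAGACGCGGGATTGAACCTGCCACGGCTGGGGTCAATCGGAGATTCTTAAAAATTCGAACTTGTAGTTGAA. The template strand is its reverse complement (complement CAGATCTCTGCGCCCTAACTTGGACGGTGCCGACCCCAGTTAGCCTCTAAGAATTTTTAAGCTTGAACATCAACTT, then reverse).

5'-TTCAACTACAAGTTCGAATTTTTAAGAATCTCCGATTGACCCCAGCCGTGGCAGGTTCAATCCCGCGTCTCTAGAC-3'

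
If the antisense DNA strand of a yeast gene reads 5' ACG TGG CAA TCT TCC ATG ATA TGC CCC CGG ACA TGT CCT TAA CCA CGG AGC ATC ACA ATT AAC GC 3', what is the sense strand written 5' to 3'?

The coding strand is complementary and antiparallel to the template: take the complement (A↔T, G↔C) and reverse.

5′-GCGTTAATTGTGATGCTCCGTGGTTAAGGACATGTCCGGGGGCATATCATGGAAGATTGCCACGT-3′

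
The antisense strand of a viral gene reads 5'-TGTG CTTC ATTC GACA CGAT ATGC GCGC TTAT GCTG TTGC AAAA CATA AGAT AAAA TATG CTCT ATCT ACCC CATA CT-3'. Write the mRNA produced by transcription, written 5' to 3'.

RNA polymerase reads the template 3'→5' and synthesizes mRNA 5'→3' by base-pairing (A→U, T→A, G↔C). The complement of the template is ACACGAAGTAAGCTGTGCTATACGCGCGAATACGACAACGTTTTGTATTCTATTTTATACGAGATAGATGGGGTATGA; antiparallel, so 5'→3' the coding strand is AGTATGGGGTAGATAGAGCATATTTTATCTTATGTTTTGCAACAGCATAAGCGCGCATATCGTGTCGAATGAAGCACA. Replace T with U for the mRNA.

5'-AGUAUGGGGUAGAUAGAGCAUAUUUUAUCUUAUGUUUUGCAACAGCAUAAGCGCGCAUAUCGUGUCGAAUGAAGCACA-3'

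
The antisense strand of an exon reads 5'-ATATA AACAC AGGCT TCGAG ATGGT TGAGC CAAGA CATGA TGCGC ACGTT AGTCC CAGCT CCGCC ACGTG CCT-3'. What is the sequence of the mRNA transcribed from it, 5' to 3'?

5'-AGGCACGUGGCGGAGCUGGGACUAACGUGCGCAUCAUGUCUUGGCUCAACCAUCUCGAAGCCUGUGUUUAUAU-3'

RNA polymerase reads the template 3'→5' and synthesizes mRNA 5'→3' by base-pairing (A→U, T→A, G↔C). The complement of the template is TATATTTGTGTCCGAAGCTCTACCAACTCGGTTCTGTACTACGCGTGCAATCAGGGTCGAGGCGGTGCACGGA; antiparallel, so 5'→3' the coding strand is AGGCACGTGGCGGAGCTGGGACTAACGTGCGCATCATGTCTTGGCTCAACCATCTCGAAGCCTGTGTTTATAT. Replace T with U for the mRNA.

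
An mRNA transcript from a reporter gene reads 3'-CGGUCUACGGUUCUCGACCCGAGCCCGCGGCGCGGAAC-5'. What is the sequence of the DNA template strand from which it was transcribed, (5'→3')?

Written 5'→3' the mRNA is CAAGGCGCGGCGCCCGAGCCCAGCUCUUGGCAUCUGGC, so the coding DNA strand is CAAGGCGCGGCGCCCGAGCCCAGCTCTTGGCATCTGGC. The template is its reverse complement.

5'-GCCAGATGCCAAGAGCTGGGCTCGGGCGCCGCGCCTTG-3'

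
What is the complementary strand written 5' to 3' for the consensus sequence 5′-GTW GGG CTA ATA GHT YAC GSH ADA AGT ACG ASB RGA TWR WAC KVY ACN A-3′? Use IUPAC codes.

5′-TNGTRBMGTWYWATCYVSTCGTACTTHTDSCGTRADCTATTAGCCCWAC-3′

Standard pairs A↔T, G↔C; ambiguity codes pair R↔Y, K↔M, W↔W, S↔S, B↔V, D↔H, N↔N. Complement (CAWCCCGATTATCDARTGCSDTHTTCATGCTSVYCTAWYWTGMBRTGNT), then reverse for 5'→3'.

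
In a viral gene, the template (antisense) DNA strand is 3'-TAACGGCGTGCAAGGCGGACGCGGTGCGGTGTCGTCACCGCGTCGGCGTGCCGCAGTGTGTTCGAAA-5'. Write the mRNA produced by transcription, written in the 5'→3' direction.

5'-AUUGCCGCACGUUCCGCCUGCGCCACGCCACAGCAGUGGCGCAGCCGCACGGCGUCACACAAGCUUU-3'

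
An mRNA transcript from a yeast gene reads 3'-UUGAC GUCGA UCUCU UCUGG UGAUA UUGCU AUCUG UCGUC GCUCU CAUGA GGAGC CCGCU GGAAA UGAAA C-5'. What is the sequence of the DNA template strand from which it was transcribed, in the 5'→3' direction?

Written 5'→3' the mRNA is CAAAGUAAAGGUCGCCCGAGGAGUACUCUCGCUGCUGUCUAUCGUUAUAGUGGUCUUCUCUAGCUGCAGUU, so the coding DNA strand is CAAAGTAAAGGTCGCCCGAGGAGTACTCTCGCTGCTGTCTATCGTTATAGTGGTCTTCTCTAGCTGCAGTT. The template is its reverse complement.

5'-AACTGCAGCTAGAGAAGACCACTATAACGATAGACAGCAGCGAGAGTACTCCTCGGGCGACCTTTACTTTG-3'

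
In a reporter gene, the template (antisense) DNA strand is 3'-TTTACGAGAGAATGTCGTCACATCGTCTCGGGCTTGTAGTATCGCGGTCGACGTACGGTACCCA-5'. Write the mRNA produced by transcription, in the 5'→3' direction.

5'-AAAUGCUCUCUUACAGCAGUGUAGCAGAGCCCGAACAUCAUAGCGCCAGCUGCAUGCCAUGGGU-3'

Reading the template 3'→5' as shown, RNA polymerase pairs each base (A→U, T→A, G↔C) to build mRNA 5'→3' directly.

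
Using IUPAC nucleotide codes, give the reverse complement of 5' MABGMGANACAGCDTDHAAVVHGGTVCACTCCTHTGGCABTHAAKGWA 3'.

Standard pairs A↔T, G↔C; ambiguity codes pair M↔K, W↔W, B↔V, D↔H, N↔N. Complement (KTVCKCTNTGTCGHAHDTTBBDCCABGTGAGGADACCGTVADTTMCWT), then reverse for 5'→3'.

5'-TWCMTTDAVTGCCADAGGAGTGBACCDBBTTDHAHGCTGTNTCKCVTK-3'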